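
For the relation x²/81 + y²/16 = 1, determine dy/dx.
Take d/dx of both sides. Since y is implicitly a function of x, the chain rule attaches a y' = dy/dx factor whenever we differentiate through y.

Set F(x, y) = (left side) − (right side), so the curve is F = 0. Differentiating each term of F:
  d/dx[x^2/81] = 2x/81
  d/dx[y^2/16] = y·y'/8
  d/dx[-1] = 0

Collecting, the y'-free part is the partial derivative in x and the y' coefficient is the partial derivative in y:
  ∂F/∂x = 2x/81
  ∂F/∂y = y/8

so d/dx[F(x, y(x))] = ∂F/∂x + (∂F/∂y)·y' = 0. Rearranging,
  dy/dx = -(∂F/∂x)/(∂F/∂y) = -(2x/81)/(y/8) = -16x/(81y)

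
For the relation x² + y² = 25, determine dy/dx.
Differentiate both sides with respect to x, treating y as y(x). By the chain rule, any term containing y contributes a factor of y' = dy/dx when we differentiate it.

Move every term to one side and write the relation as F(x, y) = 0. Term by term,
  d/dx[x^2] = 2x
  d/dx[y^2] = 2y·y'
  d/dx[-25] = 0

The pieces without y' make up ∂F/∂x and the coefficient of y' is ∂F/∂y:
  ∂F/∂x = 2x,
  ∂F/∂y = 2y.

Since d/dx[F] = ∂F/∂x + (∂F/∂y)·y' = 0, solve for y':
  (∂F/∂y)·y' = -∂F/∂x
  dy/dx = -(∂F/∂x)/(∂F/∂y) = -(2x)/(2y) = -x/y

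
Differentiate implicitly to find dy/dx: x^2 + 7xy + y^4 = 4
Differentiate both sides with respect to x, treating y as y(x). By the chain rule, any term containing y contributes a factor of y' = dy/dx when we differentiate it.

Move every term to one side and write the relation as F(x, y) = 0. Term by term,
  d/dx[x^2] = 2x
  d/dx[7xy] = 7x·y' + 7y
  d/dx[y^4] = 4y^3·y'
  d/dx[-4] = 0

The pieces without y' make up ∂F/∂x and the coefficient of y' is ∂F/∂y:
  ∂F/∂x = 2x + 7y,
  ∂F/∂y = 7x + 4y^3.

Since d/dx[F] = ∂F/∂x + (∂F/∂y)·y' = 0, solve for y':
  (∂F/∂y)·y' = -∂F/∂x
  dy/dx = -(∂F/∂x)/(∂F/∂y) = -(2x + 7y)/(7x + 4y^3) = (-2x - 7y)/(7x + 4y^3)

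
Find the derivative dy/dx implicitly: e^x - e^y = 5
Differentiate both sides with respect to x, treating y as y(x). By the chain rule, any term containing y contributes a factor of y' = dy/dx when we differentiate it.

Move every term to one side and write the relation as F(x, y) = 0. Term by term,
  d/dx[e^(x)] = e^(x)
  d/dx[-e^(y)] = -y'·e^(y)
  d/dx[-5] = 0

The pieces without y' make up ∂F/∂x and the coefficient of y' is ∂F/∂y:
  ∂F/∂x = e^(x),
  ∂F/∂y = -e^(y).

Since d/dx[F] = ∂F/∂x + (∂F/∂y)·y' = 0, solve for y':
  (∂F/∂y)·y' = -∂F/∂x
  dy/dx = -(∂F/∂x)/(∂F/∂y) = -(e^(x))/(-e^(y)) = e^(x - y)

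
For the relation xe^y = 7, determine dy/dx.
Differentiate both sides with respect to x, treating y as y(x). By the chain rule, any term containing y contributes a factor of y' = dy/dx when we differentiate it.

Move every term to one side and write the relation as F(x, y) = 0. Term by term,
  d/dx[x·e^(y)] = x·y'·e^(y) + e^(y)
  d/dx[-7] = 0

The pieces without y' make up ∂F/∂x and the coefficient of y' is ∂F/∂y:
  ∂F/∂x = e^(y),
  ∂F/∂y = x·e^(y).

Since d/dx[F] = ∂F/∂x + (∂F/∂y)·y' = 0, solve for y':
  (∂F/∂y)·y' = -∂F/∂x
  dy/dx = -(∂F/∂x)/(∂F/∂y) = -(e^(y))/(x·e^(y)) = -1/x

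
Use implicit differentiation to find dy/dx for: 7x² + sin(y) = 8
Differentiate both sides with respect to x, treating y as y(x). By the chain rule, any term containing y contributes a factor of y' = dy/dx when we differentiate it.

Move every term to one side and write the relation as F(x, y) = 0. Term by term,
  d/dx[7x^2] = 14x
  d/dx[sin(y)] = y'·cos(y)
  d/dx[-8] = 0

The pieces without y' make up ∂F/∂x and the coefficient of y' is ∂F/∂y:
  ∂F/∂x = 14x,
  ∂F/∂y = cos(y).

Since d/dx[F] = ∂F/∂x + (∂F/∂y)·y' = 0, solve for y':
  (∂F/∂y)·y' = -∂F/∂x
  dy/dx = -(∂F/∂x)/(∂F/∂y) = -(14x)/(cos(y)) = -14x/cos(y)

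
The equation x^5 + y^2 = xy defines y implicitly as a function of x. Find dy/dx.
Differentiate both sides with respect to x, treating y as y(x). By the chain rule, any term containing y contributes a factor of y' = dy/dx when we differentiate it.

Move every term to one side and write the relation as F(x, y) = 0. Term by term,
  d/dx[x^5] = 5x^4
  d/dx[-xy] = -x·y' - y
  d/dx[y^2] = 2y·y'

The pieces without y' make up ∂F/∂x and the coefficient of y' is ∂F/∂y:
  ∂F/∂x = 5x^4 - y,
  ∂F/∂y = -x + 2y.

Since d/dx[F] = ∂F/∂x + (∂F/∂y)·y' = 0, solve for y':
  (∂F/∂y)·y' = -∂F/∂x
  dy/dx = -(∂F/∂x)/(∂F/∂y) = -(5x^4 - y)/(-x + 2y) = (5x^4 - y)/(x - 2y)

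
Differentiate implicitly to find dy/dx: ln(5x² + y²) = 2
Apply d/dx to both sides, remembering that y depends on x. Each occurrence of y therefore brings in a y' = dy/dx via the chain rule.

With F(x, y) equal to the left-hand side minus the right, differentiate F term by term:
  d/dx[ln(5x^2 + y^2)] = (10x + 2y·y')/(5x^2 + y^2)
  d/dx[-2] = 0
Adding these up, d/dx[F] = 0 becomes
  (10x/(5x^2 + y^2)) + (2y/(5x^2 + y^2))·y' = 0,
so isolating y',
  dy/dx = -(10x/(5x^2 + y^2))/(2y/(5x^2 + y^2)) = -5x/y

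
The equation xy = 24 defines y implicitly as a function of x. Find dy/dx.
Differentiate the relation implicitly: treat y = y(x) and apply the chain rule, so every y-derivative picks up a y' = dy/dx factor.

With everything moved to the left-hand side, differentiate term by term:
  d/dx[xy] = x·y' + y
  d/dx[-24] = 0

Separating the contributions that come from x directly and those that come through y:
  without y':      y
  multiplying y':  x

so (y) + (x)·y' = 0, and therefore
  dy/dx = -(y)/(x) = -y/x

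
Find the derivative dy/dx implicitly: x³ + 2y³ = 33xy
Take d/dx of both sides. Since y is implicitly a function of x, the chain rule attaches a y' = dy/dx factor whenever we differentiate through y.

Set F(x, y) = (left side) − (right side), so the curve is F = 0. Differentiating each term of F:
  d/dx[x^3] = 3x^2
  d/dx[-33xy] = -33x·y' - 33y
  d/dx[2y^3] = 6y^2·y'

Collecting, the y'-free part is the partial derivative in x and the y' coefficient is the partial derivative in y:
  ∂F/∂x = 3x^2 - 33y
  ∂F/∂y = -33x + 6y^2

so d/dx[F(x, y(x))] = ∂F/∂x + (∂F/∂y)·y' = 0. Rearranging,
  dy/dx = -(∂F/∂x)/(∂F/∂y) = -(3x^2 - 33y)/(-33x + 6y^2) = (x^2 - 11y)/(11x - 2y^2)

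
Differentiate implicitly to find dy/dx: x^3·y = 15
Take d/dx of both sides. Since y is implicitly a function of x, the chain rule attaches a y' = dy/dx factor whenever we differentiate through y.

Set F(x, y) = (left side) − (right side), so the curve is F = 0. Differentiating each term of F:
  d/dx[x^3y] = x^3·y' + 3x^2y
  d/dx[-15] = 0

Collecting, the y'-free part is the partial derivative in x and the y' coefficient is the partial derivative in y:
  ∂F/∂x = 3x^2y
  ∂F/∂y = x^3

so d/dx[F(x, y(x))] = ∂F/∂x + (∂F/∂y)·y' = 0. Rearranging,
  dy/dx = -(∂F/∂x)/(∂F/∂y) = -(3x^2y)/(x^3) = -3y/x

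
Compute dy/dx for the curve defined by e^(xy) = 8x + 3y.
Differentiate the relation implicitly: treat y = y(x) and apply the chain rule, so every y-derivative picks up a y' = dy/dx factor.

With everything moved to the left-hand side, differentiate term by term:
  d/dx[-8x] = -8
  d/dx[-3y] = -3·y'
  d/dx[e^(xy)] = (x·y' + y)·e^(xy)

Separating the contributions that come from x directly and those that come through y:
  without y':      y·e^(xy) - 8
  multiplying y':  x·e^(xy) - 3

so (y·e^(xy) - 8) + (x·e^(xy) - 3)·y' = 0, and therefore
  dy/dx = -(y·e^(xy) - 8)/(x·e^(xy) - 3) = (-y·e^(xy) + 8)/(x·e^(xy) - 3)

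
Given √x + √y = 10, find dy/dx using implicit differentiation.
Take d/dx of both sides. Since y is implicitly a function of x, the chain rule attaches a y' = dy/dx factor whenever we differentiate through y.

Set F(x, y) = (left side) − (right side), so the curve is F = 0. Differentiating each term of F:
  d/dx[√(x)] = 1/(2√(x))
  d/dx[√(y)] = y'/(2√(y))
  d/dx[-10] = 0

Collecting, the y'-free part is the partial derivative in x and the y' coefficient is the partial derivative in y:
  ∂F/∂x = 1/(2√(x))
  ∂F/∂y = 1/(2√(y))

so d/dx[F(x, y(x))] = ∂F/∂x + (∂F/∂y)·y' = 0. Rearranging,
  dy/dx = -(∂F/∂x)/(∂F/∂y) = -(1/(2√(x)))/(1/(2√(y))) = -√(y)/√(x)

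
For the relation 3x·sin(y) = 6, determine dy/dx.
Apply d/dx to both sides, remembering that y depends on x. Each occurrence of y therefore brings in a y' = dy/dx via the chain rule.

With F(x, y) equal to the left-hand side minus the right, differentiate F term by term:
  d/dx[3x·sin(y)] = 3x·y'·cos(y) + 3sin(y)
  d/dx[-6] = 0
Adding these up, d/dx[F] = 0 becomes
  (3sin(y)) + (3x·cos(y))·y' = 0,
so isolating y',
  dy/dx = -(3sin(y))/(3x·cos(y)) = -tan(y)/x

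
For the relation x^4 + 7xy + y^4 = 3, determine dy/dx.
Differentiate the relation implicitly: treat y = y(x) and apply the chain rule, so every y-derivative picks up a y' = dy/dx factor.

With everything moved to the left-hand side, differentiate term by term:
  d/dx[x^4] = 4x^3
  d/dx[7xy] = 7x·y' + 7y
  d/dx[y^4] = 4y^3·y'
  d/dx[-3] = 0

Separating the contributions that come from x directly and those that come through y:
  without y':      4x^3 + 7y
  multiplying y':  7x + 4y^3

so (4x^3 + 7y) + (7x + 4y^3)·y' = 0, and therefore
  dy/dx = -(4x^3 + 7y)/(7x + 4y^3) = (-4x^3 - 7y)/(7x + 4y^3)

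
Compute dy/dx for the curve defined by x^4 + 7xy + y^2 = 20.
Differentiate the relation implicitly: treat y = y(x) and apply the chain rule, so every y-derivative picks up a y' = dy/dx factor.

With everything moved to the left-hand side, differentiate term by term:
  d/dx[x^4] = 4x^3
  d/dx[7xy] = 7x·y' + 7y
  d/dx[y^2] = 2y·y'
  d/dx[-20] = 0

Separating the contributions that come from x directly and those that come through y:
  without y':      4x^3 + 7y
  multiplying y':  7x + 2y

so (4x^3 + 7y) + (7x + 2y)·y' = 0, and therefore
  dy/dx = -(4x^3 + 7y)/(7x + 2y) = (-4x^3 - 7y)/(7x + 2y)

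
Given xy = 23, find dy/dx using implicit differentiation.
Differentiate the relation implicitly: treat y = y(x) and apply the chain rule, so every y-derivative picks up a y' = dy/dx factor.

With everything moved to the left-hand side, differentiate term by term:
  d/dx[xy] = x·y' + y
  d/dx[-23] = 0

Separating the contributions that come from x directly and those that come through y:
  without y':      y
  multiplying y':  x

so (y) + (x)·y' = 0, and therefore
  dy/dx = -(y)/(x) = -y/x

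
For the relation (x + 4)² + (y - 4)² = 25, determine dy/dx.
Take d/dx of both sides. Since y is implicitly a function of x, the chain rule attaches a y' = dy/dx factor whenever we differentiate through y.

Set F(x, y) = (left side) − (right side), so the curve is F = 0. Differentiating each term of F:
  d/dx[(x + 4)^2] = 2x + 8
  d/dx[(y - 4)^2] = 2·y'(y - 4)
  d/dx[-25] = 0

Collecting, the y'-free part is the partial derivative in x and the y' coefficient is the partial derivative in y:
  ∂F/∂x = 2x + 8
  ∂F/∂y = 2y - 8

so d/dx[F(x, y(x))] = ∂F/∂x + (∂F/∂y)·y' = 0. Rearranging,
  dy/dx = -(∂F/∂x)/(∂F/∂y) = -(2x + 8)/(2y - 8) = (-x - 4)/(y - 4)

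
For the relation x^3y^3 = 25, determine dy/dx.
Differentiate both sides with respect to x, treating y as y(x). By the chain rule, any term containing y contributes a factor of y' = dy/dx when we differentiate it.

Move every term to one side and write the relation as F(x, y) = 0. Term by term,
  d/dx[x^3y^3] = 3x^3y^2·y' + 3x^2y^3
  d/dx[-25] = 0

The pieces without y' make up ∂F/∂x and the coefficient of y' is ∂F/∂y:
  ∂F/∂x = 3x^2y^3,
  ∂F/∂y = 3x^3y^2.

Since d/dx[F] = ∂F/∂x + (∂F/∂y)·y' = 0, solve for y':
  (∂F/∂y)·y' = -∂F/∂x
  dy/dx = -(∂F/∂x)/(∂F/∂y) = -(3x^2y^3)/(3x^3y^2) = -y/x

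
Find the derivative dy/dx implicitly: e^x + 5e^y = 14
Differentiate the relation implicitly: treat y = y(x) and apply the chain rule, so every y-derivative picks up a y' = dy/dx factor.

With everything moved to the left-hand side, differentiate term by term:
  d/dx[e^(x)] = e^(x)
  d/dx[5e^(y)] = 5·y'·e^(y)
  d/dx[-14] = 0

Separating the contributions that come from x directly and those that come through y:
  without y':      e^(x)
  multiplying y':  5e^(y)

so (e^(x)) + (5e^(y))·y' = 0, and therefore
  dy/dx = -(e^(x))/(5e^(y)) = -e^(x - y)/5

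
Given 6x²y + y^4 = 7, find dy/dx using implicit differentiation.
Differentiate the relation implicitly: treat y = y(x) and apply the chain rule, so every y-derivative picks up a y' = dy/dx factor.

With everything moved to the left-hand side, differentiate term by term:
  d/dx[6x^2y] = 6x^2·y' + 12xy
  d/dx[y^4] = 4y^3·y'
  d/dx[-7] = 0

Separating the contributions that come from x directly and those that come through y:
  without y':      12xy
  multiplying y':  6x^2 + 4y^3

so (12xy) + (6x^2 + 4y^3)·y' = 0, and therefore
  dy/dx = -(12xy)/(6x^2 + 4y^3) = -6xy/(3x^2 + 2y^3)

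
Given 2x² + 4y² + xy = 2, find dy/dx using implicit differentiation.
Apply d/dx to both sides, remembering that y depends on x. Each occurrence of y therefore brings in a y' = dy/dx via the chain rule.

With F(x, y) equal to the left-hand side minus the right, differentiate F term by term:
  d/dx[2x^2] = 4x
  d/dx[xy] = x·y' + y
  d/dx[4y^2] = 8y·y'
  d/dx[-2] = 0
Adding these up, d/dx[F] = 0 becomes
  (4x + y) + (x + 8y)·y' = 0,
so isolating y',
  dy/dx = -(4x + y)/(x + 8y) = (-4x - y)/(x + 8y)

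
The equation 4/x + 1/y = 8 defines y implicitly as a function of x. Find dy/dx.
Apply d/dx to both sides, remembering that y depends on x. Each occurrence of y therefore brings in a y' = dy/dx via the chain rule.

With F(x, y) equal to the left-hand side minus the right, differentiate F term by term:
  d/dx[1/y] = -y'/y^2
  d/dx[4/x] = -4/x^2
  d/dx[-8] = 0
Adding these up, d/dx[F] = 0 becomes
  (-4/x^2) + (-1/y^2)·y' = 0,
so isolating y',
  dy/dx = -(-4/x^2)/(-1/y^2) = -4y^2/x^2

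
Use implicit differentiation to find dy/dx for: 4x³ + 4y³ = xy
Differentiate the relation implicitly: treat y = y(x) and apply the chain rule, so every y-derivative picks up a y' = dy/dx factor.

With everything moved to the left-hand side, differentiate term by term:
  d/dx[4x^3] = 12x^2
  d/dx[-xy] = -x·y' - y
  d/dx[4y^3] = 12y^2·y'

Separating the contributions that come from x directly and those that come through y:
  without y':      12x^2 - y
  multiplying y':  -x + 12y^2

so (12x^2 - y) + (-x + 12y^2)·y' = 0, and therefore
  dy/dx = -(12x^2 - y)/(-x + 12y^2) = (12x^2 - y)/(x - 12y^2)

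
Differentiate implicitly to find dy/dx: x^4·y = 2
Apply d/dx to both sides, remembering that y depends on x. Each occurrence of y therefore brings in a y' = dy/dx via the chain rule.

With F(x, y) equal to the left-hand side minus the right, differentiate F term by term:
  d/dx[x^4y] = x^4·y' + 4x^3y
  d/dx[-2] = 0
Adding these up, d/dx[F] = 0 becomes
  (4x^3y) + (x^4)·y' = 0,
so isolating y',
  dy/dx = -(4x^3y)/(x^4) = -4y/x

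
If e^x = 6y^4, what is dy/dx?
Differentiate the relation implicitly: treat y = y(x) and apply the chain rule, so every y-derivative picks up a y' = dy/dx factor.

With everything moved to the left-hand side, differentiate term by term:
  d/dx[-6y^4] = -24y^3·y'
  d/dx[e^(x)] = e^(x)

Separating the contributions that come from x directly and those that come through y:
  without y':      e^(x)
  multiplying y':  -24y^3

so (e^(x)) + (-24y^3)·y' = 0, and therefore
  dy/dx = -(e^(x))/(-24y^3) = e^(x)/(24y^3)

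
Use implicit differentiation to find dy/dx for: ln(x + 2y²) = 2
Apply d/dx to both sides, remembering that y depends on x. Each occurrence of y therefore brings in a y' = dy/dx via the chain rule.

With F(x, y) equal to the left-hand side minus the right, differentiate F term by term:
  d/dx[ln(x + 2y^2)] = (4y·y' + 1)/(x + 2y^2)
  d/dx[-2] = 0
Adding these up, d/dx[F] = 0 becomes
  (1/(x + 2y^2)) + (4y/(x + 2y^2))·y' = 0,
so isolating y',
  dy/dx = -(1/(x + 2y^2))/(4y/(x + 2y^2)) = -1/(4y)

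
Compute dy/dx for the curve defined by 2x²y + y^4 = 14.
Apply d/dx to both sides, remembering that y depends on x. Each occurrence of y therefore brings in a y' = dy/dx via the chain rule.

With F(x, y) equal to the left-hand side minus the right, differentiate F term by term:
  d/dx[2x^2y] = 2x^2·y' + 4xy
  d/dx[y^4] = 4y^3·y'
  d/dx[-14] = 0
Adding these up, d/dx[F] = 0 becomes
  (4xy) + (2x^2 + 4y^3)·y' = 0,
so isolating y',
  dy/dx = -(4xy)/(2x^2 + 4y^3) = -2xy/(x^2 + 2y^3)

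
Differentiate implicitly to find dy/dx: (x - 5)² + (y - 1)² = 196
Apply d/dx to both sides, remembering that y depends on x. Each occurrence of y therefore brings in a y' = dy/dx via the chain rule.

With F(x, y) equal to the left-hand side minus the right, differentiate F term by term:
  d/dx[(x - 5)^2] = 2x - 10
  d/dx[(y - 1)^2] = 2·y'(y - 1)
  d/dx[-196] = 0
Adding these up, d/dx[F] = 0 becomes
  (2x - 10) + (2y - 2)·y' = 0,
so isolating y',
  dy/dx = -(2x - 10)/(2y - 2) = (5 - x)/(y - 1)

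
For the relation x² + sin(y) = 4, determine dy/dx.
Differentiate the relation implicitly: treat y = y(x) and apply the chain rule, so every y-derivative picks up a y' = dy/dx factor.

With everything moved to the left-hand side, differentiate term by term:
  d/dx[x^2] = 2x
  d/dx[sin(y)] = y'·cos(y)
  d/dx[-4] = 0

Separating the contributions that come from x directly and those that come through y:
  without y':      2x
  multiplying y':  cos(y)

so (2x) + (cos(y))·y' = 0, and therefore
  dy/dx = -(2x)/(cos(y)) = -2x/cos(y)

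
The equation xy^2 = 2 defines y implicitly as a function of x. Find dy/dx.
Differentiate both sides with respect to x, treating y as y(x). By the chain rule, any term containing y contributes a factor of y' = dy/dx when we differentiate it.

Move every term to one side and write the relation as F(x, y) = 0. Term by term,
  d/dx[xy^2] = 2xy·y' + y^2
  d/dx[-2] = 0

The pieces without y' make up ∂F/∂x and the coefficient of y' is ∂F/∂y:
  ∂F/∂x = y^2,
  ∂F/∂y = 2xy.

Since d/dx[F] = ∂F/∂x + (∂F/∂y)·y' = 0, solve for y':
  (∂F/∂y)·y' = -∂F/∂x
  dy/dx = -(∂F/∂x)/(∂F/∂y) = -(y^2)/(2xy) = -y/(2x)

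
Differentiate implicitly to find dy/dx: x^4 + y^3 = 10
Take d/dx of both sides. Since y is implicitly a function of x, the chain rule attaches a y' = dy/dx factor whenever we differentiate through y.

Set F(x, y) = (left side) − (right side), so the curve is F = 0. Differentiating each term of F:
  d/dx[x^4] = 4x^3
  d/dx[y^3] = 3y^2·y'
  d/dx[-10] = 0

Collecting, the y'-free part is the partial derivative in x and the y' coefficient is the partial derivative in y:
  ∂F/∂x = 4x^3
  ∂F/∂y = 3y^2

so d/dx[F(x, y(x))] = ∂F/∂x + (∂F/∂y)·y' = 0. Rearranging,
  dy/dx = -(∂F/∂x)/(∂F/∂y) = -(4x^3)/(3y^2) = -4x^3/(3y^2)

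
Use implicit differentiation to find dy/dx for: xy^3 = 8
Differentiate the relation implicitly: treat y = y(x) and apply the chain rule, so every y-derivative picks up a y' = dy/dx factor.

With everything moved to the left-hand side, differentiate term by term:
  d/dx[xy^3] = 3xy^2·y' + y^3
  d/dx[-8] = 0

Separating the contributions that come from x directly and those that come through y:
  without y':      y^3
  multiplying y':  3xy^2

so (y^3) + (3xy^2)·y' = 0, and therefore
  dy/dx = -(y^3)/(3xy^2) = -y/(3x)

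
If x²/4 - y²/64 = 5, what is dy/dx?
Apply d/dx to both sides, remembering that y depends on x. Each occurrence of y therefore brings in a y' = dy/dx via the chain rule.

With F(x, y) equal to the left-hand side minus the right, differentiate F term by term:
  d/dx[x^2/4] = x/2
  d/dx[-y^2/64] = -y·y'/32
  d/dx[-5] = 0
Adding these up, d/dx[F] = 0 becomes
  (x/2) + (-y/32)·y' = 0,
so isolating y',
  dy/dx = -(x/2)/(-y/32) = 16x/y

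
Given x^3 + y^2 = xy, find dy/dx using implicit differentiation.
Differentiate the relation implicitly: treat y = y(x) and apply the chain rule, so every y-derivative picks up a y' = dy/dx factor.

With everything moved to the left-hand side, differentiate term by term:
  d/dx[x^3] = 3x^2
  d/dx[-xy] = -x·y' - y
  d/dx[y^2] = 2y·y'

Separating the contributions that come from x directly and those that come through y:
  without y':      3x^2 - y
  multiplying y':  -x + 2y

so (3x^2 - y) + (-x + 2y)·y' = 0, and therefore
  dy/dx = -(3x^2 - y)/(-x + 2y) = (3x^2 - y)/(x - 2y)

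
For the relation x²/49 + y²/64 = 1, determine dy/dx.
Differentiate both sides with respect to x, treating y as y(x). By the chain rule, any term containing y contributes a factor of y' = dy/dx when we differentiate it.

Move every term to one side and write the relation as F(x, y) = 0. Term by term,
  d/dx[x^2/49] = 2x/49
  d/dx[y^2/64] = y·y'/32
  d/dx[-1] = 0

The pieces without y' make up ∂F/∂x and the coefficient of y' is ∂F/∂y:
  ∂F/∂x = 2x/49,
  ∂F/∂y = y/32.

Since d/dx[F] = ∂F/∂x + (∂F/∂y)·y' = 0, solve for y':
  (∂F/∂y)·y' = -∂F/∂x
  dy/dx = -(∂F/∂x)/(∂F/∂y) = -(2x/49)/(y/32) = -64x/(49y)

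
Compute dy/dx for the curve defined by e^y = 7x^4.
Apply d/dx to both sides, remembering that y depends on x. Each occurrence of y therefore brings in a y' = dy/dx via the chain rule.

With F(x, y) equal to the left-hand side minus the right, differentiate F term by term:
  d/dx[-7x^4] = -28x^3
  d/dx[e^(y)] = y'·e^(y)
Adding these up, d/dx[F] = 0 becomes
  (-28x^3) + (e^(y))·y' = 0,
so isolating y',
  dy/dx = -(-28x^3)/(e^(y)) = 28x^3e^(-y)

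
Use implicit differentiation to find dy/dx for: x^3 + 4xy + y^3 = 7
Differentiate both sides with respect to x, treating y as y(x). By the chain rule, any term containing y contributes a factor of y' = dy/dx when we differentiate it.

Move every term to one side and write the relation as F(x, y) = 0. Term by term,
  d/dx[x^3] = 3x^2
  d/dx[4xy] = 4x·y' + 4y
  d/dx[y^3] = 3y^2·y'
  d/dx[-7] = 0

The pieces without y' make up ∂F/∂x and the coefficient of y' is ∂F/∂y:
  ∂F/∂x = 3x^2 + 4y,
  ∂F/∂y = 4x + 3y^2.

Since d/dx[F] = ∂F/∂x + (∂F/∂y)·y' = 0, solve for y':
  (∂F/∂y)·y' = -∂F/∂x
  dy/dx = -(∂F/∂x)/(∂F/∂y) = -(3x^2 + 4y)/(4x + 3y^2) = (-3x^2 - 4y)/(4x + 3y^2)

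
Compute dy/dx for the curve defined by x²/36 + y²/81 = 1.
Apply d/dx to both sides, remembering that y depends on x. Each occurrence of y therefore brings in a y' = dy/dx via the chain rule.

With F(x, y) equal to the left-hand side minus the right, differentiate F term by term:
  d/dx[x^2/36] = x/18
  d/dx[y^2/81] = 2y·y'/81
  d/dx[-1] = 0
Adding these up, d/dx[F] = 0 becomes
  (x/18) + (2y/81)·y' = 0,
so isolating y',
  dy/dx = -(x/18)/(2y/81) = -9x/(4y)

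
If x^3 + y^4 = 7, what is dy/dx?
Differentiate both sides with respect to x, treating y as y(x). By the chain rule, any term containing y contributes a factor of y' = dy/dx when we differentiate it.

Move every term to one side and write the relation as F(x, y) = 0. Term by term,
  d/dx[x^3] = 3x^2
  d/dx[y^4] = 4y^3·y'
  d/dx[-7] = 0

The pieces without y' make up ∂F/∂x and the coefficient of y' is ∂F/∂y:
  ∂F/∂x = 3x^2,
  ∂F/∂y = 4y^3.

Since d/dx[F] = ∂F/∂x + (∂F/∂y)·y' = 0, solve for y':
  (∂F/∂y)·y' = -∂F/∂x
  dy/dx = -(∂F/∂x)/(∂F/∂y) = -(3x^2)/(4y^3) = -3x^2/(4y^3)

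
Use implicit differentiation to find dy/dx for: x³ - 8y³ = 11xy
Apply d/dx to both sides, remembering that y depends on x. Each occurrence of y therefore brings in a y' = dy/dx via the chain rule.

With F(x, y) equal to the left-hand side minus the right, differentiate F term by term:
  d/dx[x^3] = 3x^2
  d/dx[-11xy] = -11x·y' - 11y
  d/dx[-8y^3] = -24y^2·y'
Adding these up, d/dx[F] = 0 becomes
  (3x^2 - 11y) + (-11x - 24y^2)·y' = 0,
so isolating y',
  dy/dx = -(3x^2 - 11y)/(-11x - 24y^2) = (3x^2 - 11y)/(11x + 24y^2)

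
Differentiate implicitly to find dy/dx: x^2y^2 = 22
Differentiate both sides with respect to x, treating y as y(x). By the chain rule, any term containing y contributes a factor of y' = dy/dx when we differentiate it.

Move every term to one side and write the relation as F(x, y) = 0. Term by term,
  d/dx[x^2y^2] = 2x^2y·y' + 2xy^2
  d/dx[-22] = 0

The pieces without y' make up ∂F/∂x and the coefficient of y' is ∂F/∂y:
  ∂F/∂x = 2xy^2,
  ∂F/∂y = 2x^2y.

Since d/dx[F] = ∂F/∂x + (∂F/∂y)·y' = 0, solve for y':
  (∂F/∂y)·y' = -∂F/∂x
  dy/dx = -(∂F/∂x)/(∂F/∂y) = -(2xy^2)/(2x^2y) = -y/x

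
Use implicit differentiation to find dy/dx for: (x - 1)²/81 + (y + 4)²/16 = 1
Differentiate both sides with respect to x, treating y as y(x). By the chain rule, any term containing y contributes a factor of y' = dy/dx when we differentiate it.

Move every term to one side and write the relation as F(x, y) = 0. Term by term,
  d/dx[(x - 1)^2/81] = 2x/81 - 2/81
  d/dx[(y + 4)^2/16] = y'(y + 4)/8
  d/dx[-1] = 0

The pieces without y' make up ∂F/∂x and the coefficient of y' is ∂F/∂y:
  ∂F/∂x = 2x/81 - 2/81,
  ∂F/∂y = y/8 + 1/2.

Since d/dx[F] = ∂F/∂x + (∂F/∂y)·y' = 0, solve for y':
  (∂F/∂y)·y' = -∂F/∂x
  dy/dx = -(∂F/∂x)/(∂F/∂y) = -(2x/81 - 2/81)/(y/8 + 1/2)
        = -(2(x - 1)/81)/((y + 4)/8) = 16(1 - x)/(81(y + 4))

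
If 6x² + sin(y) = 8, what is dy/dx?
Take d/dx of both sides. Since y is implicitly a function of x, the chain rule attaches a y' = dy/dx factor whenever we differentiate through y.

Set F(x, y) = (left side) − (right side), so the curve is F = 0. Differentiating each term of F:
  d/dx[6x^2] = 12x
  d/dx[sin(y)] = y'·cos(y)
  d/dx[-8] = 0

Collecting, the y'-free part is the partial derivative in x and the y' coefficient is the partial derivative in y:
  ∂F/∂x = 12x
  ∂F/∂y = cos(y)

so d/dx[F(x, y(x))] = ∂F/∂x + (∂F/∂y)·y' = 0. Rearranging,
  dy/dx = -(∂F/∂x)/(∂F/∂y) = -(12x)/(cos(y)) = -12x/cos(y)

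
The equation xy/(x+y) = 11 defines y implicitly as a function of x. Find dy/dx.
Differentiate both sides with respect to x, treating y as y(x). By the chain rule, any term containing y contributes a factor of y' = dy/dx when we differentiate it.

Move every term to one side and write the relation as F(x, y) = 0. Term by term,
  d/dx[xy/(x + y)] = xy(-y' - 1)/(x + y)^2 + x·y'/(x + y) + y/(x + y)
  d/dx[-11] = 0

The pieces without y' make up ∂F/∂x and the coefficient of y' is ∂F/∂y:
  ∂F/∂x = -xy/(x + y)^2 + y/(x + y),
  ∂F/∂y = -xy/(x + y)^2 + x/(x + y).

Since d/dx[F] = ∂F/∂x + (∂F/∂y)·y' = 0, solve for y':
  (∂F/∂y)·y' = -∂F/∂x
  dy/dx = -(∂F/∂x)/(∂F/∂y) = -(-xy/(x + y)^2 + y/(x + y))/(-xy/(x + y)^2 + x/(x + y))
        = -(y^2/(x + y)^2)/(x^2/(x + y)^2) = -y^2/x^2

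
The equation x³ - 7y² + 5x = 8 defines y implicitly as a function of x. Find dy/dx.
Differentiate both sides with respect to x, treating y as y(x). By the chain rule, any term containing y contributes a factor of y' = dy/dx when we differentiate it.

Move every term to one side and write the relation as F(x, y) = 0. Term by term,
  d/dx[x^3] = 3x^2
  d/dx[5x] = 5
  d/dx[-7y^2] = -14y·y'
  d/dx[-8] = 0

The pieces without y' make up ∂F/∂x and the coefficient of y' is ∂F/∂y:
  ∂F/∂x = 3x^2 + 5,
  ∂F/∂y = -14y.

Since d/dx[F] = ∂F/∂x + (∂F/∂y)·y' = 0, solve for y':
  (∂F/∂y)·y' = -∂F/∂x
  dy/dx = -(∂F/∂x)/(∂F/∂y) = -(3x^2 + 5)/(-14y) = (3x^2 + 5)/(14y)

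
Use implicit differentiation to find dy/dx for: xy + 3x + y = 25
Apply d/dx to both sides, remembering that y depends on x. Each occurrence of y therefore brings in a y' = dy/dx via the chain rule.

With F(x, y) equal to the left-hand side minus the right, differentiate F term by term:
  d/dx[xy] = x·y' + y
  d/dx[3x] = 3
  d/dx[y] = y'
  d/dx[-25] = 0
Adding these up, d/dx[F] = 0 becomes
  (y + 3) + (x + 1)·y' = 0,
so isolating y',
  dy/dx = -(y + 3)/(x + 1) = (-y - 3)/(x + 1)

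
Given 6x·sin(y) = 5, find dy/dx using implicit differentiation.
Take d/dx of both sides. Since y is implicitly a function of x, the chain rule attaches a y' = dy/dx factor whenever we differentiate through y.

Set F(x, y) = (left side) − (right side), so the curve is F = 0. Differentiating each term of F:
  d/dx[6x·sin(y)] = 6x·y'·cos(y) + 6sin(y)
  d/dx[-5] = 0

Collecting, the y'-free part is the partial derivative in x and the y' coefficient is the partial derivative in y:
  ∂F/∂x = 6sin(y)
  ∂F/∂y = 6x·cos(y)

so d/dx[F(x, y(x))] = ∂F/∂x + (∂F/∂y)·y' = 0. Rearranging,
  dy/dx = -(∂F/∂x)/(∂F/∂y) = -(6sin(y))/(6x·cos(y)) = -tan(y)/x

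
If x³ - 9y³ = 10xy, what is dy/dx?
Apply d/dx to both sides, remembering that y depends on x. Each occurrence of y therefore brings in a y' = dy/dx via the chain rule.

With F(x, y) equal to the left-hand side minus the right, differentiate F term by term:
  d/dx[x^3] = 3x^2
  d/dx[-10xy] = -10x·y' - 10y
  d/dx[-9y^3] = -27y^2·y'
Adding these up, d/dx[F] = 0 becomes
  (3x^2 - 10y) + (-10x - 27y^2)·y' = 0,
so isolating y',
  dy/dx = -(3x^2 - 10y)/(-10x - 27y^2) = (3x^2 - 10y)/(10x + 27y^2)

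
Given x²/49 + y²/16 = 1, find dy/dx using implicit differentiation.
Take d/dx of both sides. Since y is implicitly a function of x, the chain rule attaches a y' = dy/dx factor whenever we differentiate through y.

Set F(x, y) = (left side) − (right side), so the curve is F = 0. Differentiating each term of F:
  d/dx[x^2/49] = 2x/49
  d/dx[y^2/16] = y·y'/8
  d/dx[-1] = 0

Collecting, the y'-free part is the partial derivative in x and the y' coefficient is the partial derivative in y:
  ∂F/∂x = 2x/49
  ∂F/∂y = y/8

so d/dx[F(x, y(x))] = ∂F/∂x + (∂F/∂y)·y' = 0. Rearranging,
  dy/dx = -(∂F/∂x)/(∂F/∂y) = -(2x/49)/(y/8) = -16x/(49y)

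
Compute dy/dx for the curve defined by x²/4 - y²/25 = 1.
Differentiate both sides with respect to x, treating y as y(x). By the chain rule, any term containing y contributes a factor of y' = dy/dx when we differentiate it.

Move every term to one side and write the relation as F(x, y) = 0. Term by term,
  d/dx[x^2/4] = x/2
  d/dx[-y^2/25] = -2y·y'/25
  d/dx[-1] = 0

The pieces without y' make up ∂F/∂x and the coefficient of y' is ∂F/∂y:
  ∂F/∂x = x/2,
  ∂F/∂y = -2y/25.

Since d/dx[F] = ∂F/∂x + (∂F/∂y)·y' = 0, solve for y':
  (∂F/∂y)·y' = -∂F/∂x
  dy/dx = -(∂F/∂x)/(∂F/∂y) = -(x/2)/(-2y/25) = 25x/(4y)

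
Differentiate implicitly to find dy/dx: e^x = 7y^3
Differentiate both sides with respect to x, treating y as y(x). By the chain rule, any term containing y contributes a factor of y' = dy/dx when we differentiate it.

Move every term to one side and write the relation as F(x, y) = 0. Term by term,
  d/dx[-7y^3] = -21y^2·y'
  d/dx[e^(x)] = e^(x)

The pieces without y' make up ∂F/∂x and the coefficient of y' is ∂F/∂y:
  ∂F/∂x = e^(x),
  ∂F/∂y = -21y^2.

Since d/dx[F] = ∂F/∂x + (∂F/∂y)·y' = 0, solve for y':
  (∂F/∂y)·y' = -∂F/∂x
  dy/dx = -(∂F/∂x)/(∂F/∂y) = -(e^(x))/(-21y^2) = e^(x)/(21y^2)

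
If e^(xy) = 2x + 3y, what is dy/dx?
Differentiate the relation implicitly: treat y = y(x) and apply the chain rule, so every y-derivative picks up a y' = dy/dx factor.

With everything moved to the left-hand side, differentiate term by term:
  d/dx[-2x] = -2
  d/dx[-3y] = -3·y'
  d/dx[e^(xy)] = (x·y' + y)·e^(xy)

Separating the contributions that come from x directly and those that come through y:
  without y':      y·e^(xy) - 2
  multiplying y':  x·e^(xy) - 3

so (y·e^(xy) - 2) + (x·e^(xy) - 3)·y' = 0, and therefore
  dy/dx = -(y·e^(xy) - 2)/(x·e^(xy) - 3) = (-y·e^(xy) + 2)/(x·e^(xy) - 3)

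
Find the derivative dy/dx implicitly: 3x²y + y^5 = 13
Take d/dx of both sides. Since y is implicitly a function of x, the chain rule attaches a y' = dy/dx factor whenever we differentiate through y.

Set F(x, y) = (left side) − (right side), so the curve is F = 0. Differentiating each term of F:
  d/dx[3x^2y] = 3x^2·y' + 6xy
  d/dx[y^5] = 5y^4·y'
  d/dx[-13] = 0

Collecting, the y'-free part is the partial derivative in x and the y' coefficient is the partial derivative in y:
  ∂F/∂x = 6xy
  ∂F/∂y = 3x^2 + 5y^4

so d/dx[F(x, y(x))] = ∂F/∂x + (∂F/∂y)·y' = 0. Rearranging,
  dy/dx = -(∂F/∂x)/(∂F/∂y) = -(6xy)/(3x^2 + 5y^4) = -6xy/(3x^2 + 5y^4)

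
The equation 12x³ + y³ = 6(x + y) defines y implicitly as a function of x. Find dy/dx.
Apply d/dx to both sides, remembering that y depends on x. Each occurrence of y therefore brings in a y' = dy/dx via the chain rule.

With F(x, y) equal to the left-hand side minus the right, differentiate F term by term:
  d/dx[12x^3] = 36x^2
  d/dx[-6x] = -6
  d/dx[y^3] = 3y^2·y'
  d/dx[-6y] = -6·y'
Adding these up, d/dx[F] = 0 becomes
  (36x^2 - 6) + (3y^2 - 6)·y' = 0,
so isolating y',
  dy/dx = -(36x^2 - 6)/(3y^2 - 6) = 2(1 - 6x^2)/(y^2 - 2)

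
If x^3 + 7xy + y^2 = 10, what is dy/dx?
Differentiate the relation implicitly: treat y = y(x) and apply the chain rule, so every y-derivative picks up a y' = dy/dx factor.

With everything moved to the left-hand side, differentiate term by term:
  d/dx[x^3] = 3x^2
  d/dx[7xy] = 7x·y' + 7y
  d/dx[y^2] = 2y·y'
  d/dx[-10] = 0

Separating the contributions that come from x directly and those that come through y:
  without y':      3x^2 + 7y
  multiplying y':  7x + 2y

so (3x^2 + 7y) + (7x + 2y)·y' = 0, and therefore
  dy/dx = -(3x^2 + 7y)/(7x + 2y) = (-3x^2 - 7y)/(7x + 2y)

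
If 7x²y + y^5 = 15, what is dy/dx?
Differentiate the relation implicitly: treat y = y(x) and apply the chain rule, so every y-derivative picks up a y' = dy/dx factor.

With everything moved to the left-hand side, differentiate term by term:
  d/dx[7x^2y] = 7x^2·y' + 14xy
  d/dx[y^5] = 5y^4·y'
  d/dx[-15] = 0

Separating the contributions that come from x directly and those that come through y:
  without y':      14xy
  multiplying y':  7x^2 + 5y^4

so (14xy) + (7x^2 + 5y^4)·y' = 0, and therefore
  dy/dx = -(14xy)/(7x^2 + 5y^4) = -14xy/(7x^2 + 5y^4)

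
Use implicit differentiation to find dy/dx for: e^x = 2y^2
Take d/dx of both sides. Since y is implicitly a function of x, the chain rule attaches a y' = dy/dx factor whenever we differentiate through y.

Set F(x, y) = (left side) − (right side), so the curve is F = 0. Differentiating each term of F:
  d/dx[-2y^2] = -4y·y'
  d/dx[e^(x)] = e^(x)

Collecting, the y'-free part is the partial derivative in x and the y' coefficient is the partial derivative in y:
  ∂F/∂x = e^(x)
  ∂F/∂y = -4y

so d/dx[F(x, y(x))] = ∂F/∂x + (∂F/∂y)·y' = 0. Rearranging,
  dy/dx = -(∂F/∂x)/(∂F/∂y) = -(e^(x))/(-4y) = e^(x)/(4y)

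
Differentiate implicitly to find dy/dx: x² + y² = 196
Differentiate both sides with respect to x, treating y as y(x). By the chain rule, any term containing y contributes a factor of y' = dy/dx when we differentiate it.

Move every term to one side and write the relation as F(x, y) = 0. Term by term,
  d/dx[x^2] = 2x
  d/dx[y^2] = 2y·y'
  d/dx[-196] = 0

The pieces without y' make up ∂F/∂x and the coefficient of y' is ∂F/∂y:
  ∂F/∂x = 2x,
  ∂F/∂y = 2y.

Since d/dx[F] = ∂F/∂x + (∂F/∂y)·y' = 0, solve for y':
  (∂F/∂y)·y' = -∂F/∂x
  dy/dx = -(∂F/∂x)/(∂F/∂y) = -(2x)/(2y) = -x/y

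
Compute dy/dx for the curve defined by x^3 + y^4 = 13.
Take d/dx of both sides. Since y is implicitly a function of x, the chain rule attaches a y' = dy/dx factor whenever we differentiate through y.

Set F(x, y) = (left side) − (right side), so the curve is F = 0. Differentiating each term of F:
  d/dx[x^3] = 3x^2
  d/dx[y^4] = 4y^3·y'
  d/dx[-13] = 0

Collecting, the y'-free part is the partial derivative in x and the y' coefficient is the partial derivative in y:
  ∂F/∂x = 3x^2
  ∂F/∂y = 4y^3

so d/dx[F(x, y(x))] = ∂F/∂x + (∂F/∂y)·y' = 0. Rearranging,
  dy/dx = -(∂F/∂x)/(∂F/∂y) = -(3x^2)/(4y^3) = -3x^2/(4y^3)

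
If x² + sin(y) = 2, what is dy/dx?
Differentiate the relation implicitly: treat y = y(x) and apply the chain rule, so every y-derivative picks up a y' = dy/dx factor.

With everything moved to the left-hand side, differentiate term by term:
  d/dx[x^2] = 2x
  d/dx[sin(y)] = y'·cos(y)
  d/dx[-2] = 0

Separating the contributions that come from x directly and those that come through y:
  without y':      2x
  multiplying y':  cos(y)

so (2x) + (cos(y))·y' = 0, and therefore
  dy/dx = -(2x)/(cos(y)) = -2x/cos(y)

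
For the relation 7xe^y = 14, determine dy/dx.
Apply d/dx to both sides, remembering that y depends on x. Each occurrence of y therefore brings in a y' = dy/dx via the chain rule.

With F(x, y) equal to the left-hand side minus the right, differentiate F term by term:
  d/dx[7x·e^(y)] = 7x·y'·e^(y) + 7e^(y)
  d/dx[-14] = 0
Adding these up, d/dx[F] = 0 becomes
  (7e^(y)) + (7x·e^(y))·y' = 0,
so isolating y',
  dy/dx = -(7e^(y))/(7x·e^(y)) = -1/x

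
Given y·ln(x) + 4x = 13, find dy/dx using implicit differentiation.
Take d/dx of both sides. Since y is implicitly a function of x, the chain rule attaches a y' = dy/dx factor whenever we differentiate through y.

Set F(x, y) = (left side) − (right side), so the curve is F = 0. Differentiating each term of F:
  d/dx[4x] = 4
  d/dx[y·ln(x)] = y'·ln(x) + y/x
  d/dx[-13] = 0

Collecting, the y'-free part is the partial derivative in x and the y' coefficient is the partial derivative in y:
  ∂F/∂x = 4 + y/x
  ∂F/∂y = ln(x)

so d/dx[F(x, y(x))] = ∂F/∂x + (∂F/∂y)·y' = 0. Rearranging,
  dy/dx = -(∂F/∂x)/(∂F/∂y) = -(4 + y/x)/(ln(x))
        = -((4x + y)/x)/(ln(x)) = (-4x - y)/(x·ln(x))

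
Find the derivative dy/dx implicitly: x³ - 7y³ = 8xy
Apply d/dx to both sides, remembering that y depends on x. Each occurrence of y therefore brings in a y' = dy/dx via the chain rule.

With F(x, y) equal to the left-hand side minus the right, differentiate F term by term:
  d/dx[x^3] = 3x^2
  d/dx[-8xy] = -8x·y' - 8y
  d/dx[-7y^3] = -21y^2·y'
Adding these up, d/dx[F] = 0 becomes
  (3x^2 - 8y) + (-8x - 21y^2)·y' = 0,
so isolating y',
  dy/dx = -(3x^2 - 8y)/(-8x - 21y^2) = (3x^2 - 8y)/(8x + 21y^2)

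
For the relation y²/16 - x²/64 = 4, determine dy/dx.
Differentiate both sides with respect to x, treating y as y(x). By the chain rule, any term containing y contributes a factor of y' = dy/dx when we differentiate it.

Move every term to one side and write the relation as F(x, y) = 0. Term by term,
  d/dx[-x^2/64] = -x/32
  d/dx[y^2/16] = y·y'/8
  d/dx[-4] = 0

The pieces without y' make up ∂F/∂x and the coefficient of y' is ∂F/∂y:
  ∂F/∂x = -x/32,
  ∂F/∂y = y/8.

Since d/dx[F] = ∂F/∂x + (∂F/∂y)·y' = 0, solve for y':
  (∂F/∂y)·y' = -∂F/∂x
  dy/dx = -(∂F/∂x)/(∂F/∂y) = -(-x/32)/(y/8) = x/(4y)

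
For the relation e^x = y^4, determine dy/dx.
Differentiate the relation implicitly: treat y = y(x) and apply the chain rule, so every y-derivative picks up a y' = dy/dx factor.

With everything moved to the left-hand side, differentiate term by term:
  d/dx[-y^4] = -4y^3·y'
  d/dx[e^(x)] = e^(x)

Separating the contributions that come from x directly and those that come through y:
  without y':      e^(x)
  multiplying y':  -4y^3

so (e^(x)) + (-4y^3)·y' = 0, and therefore
  dy/dx = -(e^(x))/(-4y^3) = e^(x)/(4y^3)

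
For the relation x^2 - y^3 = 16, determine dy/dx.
Differentiate the relation implicitly: treat y = y(x) and apply the chain rule, so every y-derivative picks up a y' = dy/dx factor.

With everything moved to the left-hand side, differentiate term by term:
  d/dx[x^2] = 2x
  d/dx[-y^3] = -3y^2·y'
  d/dx[-16] = 0

Separating the contributions that come from x directly and those that come through y:
  without y':      2x
  multiplying y':  -3y^2

so (2x) + (-3y^2)·y' = 0, and therefore
  dy/dx = -(2x)/(-3y^2) = 2x/(3y^2)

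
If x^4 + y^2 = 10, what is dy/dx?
Differentiate both sides with respect to x, treating y as y(x). By the chain rule, any term containing y contributes a factor of y' = dy/dx when we differentiate it.

Move every term to one side and write the relation as F(x, y) = 0. Term by term,
  d/dx[x^4] = 4x^3
  d/dx[y^2] = 2y·y'
  d/dx[-10] = 0

The pieces without y' make up ∂F/∂x and the coefficient of y' is ∂F/∂y:
  ∂F/∂x = 4x^3,
  ∂F/∂y = 2y.

Since d/dx[F] = ∂F/∂x + (∂F/∂y)·y' = 0, solve for y':
  (∂F/∂y)·y' = -∂F/∂x
  dy/dx = -(∂F/∂x)/(∂F/∂y) = -(4x^3)/(2y) = -2x^3/y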